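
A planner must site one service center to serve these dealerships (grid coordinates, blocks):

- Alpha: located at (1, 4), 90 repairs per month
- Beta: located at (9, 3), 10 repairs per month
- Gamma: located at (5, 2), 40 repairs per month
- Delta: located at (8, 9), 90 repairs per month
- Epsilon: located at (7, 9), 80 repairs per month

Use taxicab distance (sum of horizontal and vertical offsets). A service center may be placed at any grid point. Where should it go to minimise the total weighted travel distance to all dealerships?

(7, 9)

Manhattan distance separates: Σwᵢ(|x−xᵢ|+|y−yᵢ|) = Σwᵢ|x−xᵢ| + Σwᵢ|y−yᵢ|, so x and y are optimised independently as 1-D weighted medians.
Total weight W = 310; half = 155.
x-coordinate, sorted with cumulative weight:
  x=1 (Alpha, w=90) cum 90
  x=5 (Gamma, w=40) cum 130
  x=7 (Epsilon, w=80) cum 210  ← median
  x=8 (Delta, w=90) cum 300
  x=9 (Beta, w=10) cum 310
⇒ x* = 7
y-coordinate, sorted with cumulative weight:
  y=2 (Gamma, w=40) cum 40
  y=3 (Beta, w=10) cum 50
  y=4 (Alpha, w=90) cum 140
  y=9 (Delta, w=90) cum 230  ← median
  y=9 (Epsilon, w=80) cum 310
⇒ y* = 9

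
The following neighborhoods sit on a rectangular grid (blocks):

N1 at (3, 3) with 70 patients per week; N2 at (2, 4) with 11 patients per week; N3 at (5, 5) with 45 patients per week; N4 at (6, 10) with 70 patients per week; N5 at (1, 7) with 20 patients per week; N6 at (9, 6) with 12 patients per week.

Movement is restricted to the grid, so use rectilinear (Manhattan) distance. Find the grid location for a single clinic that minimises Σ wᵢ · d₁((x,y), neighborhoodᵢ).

(5, 5)

Manhattan distance separates: Σwᵢ(|x−xᵢ|+|y−yᵢ|) = Σwᵢ|x−xᵢ| + Σwᵢ|y−yᵢ|, so x and y are optimised independently as 1-D weighted medians.
Total weight W = 228; half = 114.
x-coordinate, sorted with cumulative weight:
  x=1 (N5, w=20) cum 20
  x=2 (N2, w=11) cum 31
  x=3 (N1, w=70) cum 101
  x=5 (N3, w=45) cum 146  ← median
  x=6 (N4, w=70) cum 216
  x=9 (N6, w=12) cum 228
⇒ x* = 5
y-coordinate, sorted with cumulative weight:
  y=3 (N1, w=70) cum 70
  y=4 (N2, w=11) cum 81
  y=5 (N3, w=45) cum 126  ← median
  y=6 (N6, w=12) cum 138
  y=7 (N5, w=20) cum 158
  y=10 (N4, w=70) cum 228
⇒ y* = 5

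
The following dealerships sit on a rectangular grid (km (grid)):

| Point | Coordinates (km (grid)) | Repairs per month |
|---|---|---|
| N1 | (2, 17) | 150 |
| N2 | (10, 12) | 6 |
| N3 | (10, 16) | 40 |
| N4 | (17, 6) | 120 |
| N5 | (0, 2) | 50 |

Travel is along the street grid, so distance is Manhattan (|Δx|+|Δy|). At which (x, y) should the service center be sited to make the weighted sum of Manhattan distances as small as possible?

(2, 16)

Manhattan distance separates: Σwᵢ(|x−xᵢ|+|y−yᵢ|) = Σwᵢ|x−xᵢ| + Σwᵢ|y−yᵢ|, so x and y are optimised independently as 1-D weighted medians.
Total weight W = 366; half = 183.
x-coordinate, sorted with cumulative weight:
  x=0 (N5, w=50) cum 50
  x=2 (N1, w=150) cum 200  ← median
  x=10 (N2, w=6) cum 206
  x=10 (N3, w=40) cum 246
  x=17 (N4, w=120) cum 366
⇒ x* = 2
y-coordinate, sorted with cumulative weight:
  y=2 (N5, w=50) cum 50
  y=6 (N4, w=120) cum 170
  y=12 (N2, w=6) cum 176
  y=16 (N3, w=40) cum 216  ← median
  y=17 (N1, w=150) cum 366
⇒ y* = 16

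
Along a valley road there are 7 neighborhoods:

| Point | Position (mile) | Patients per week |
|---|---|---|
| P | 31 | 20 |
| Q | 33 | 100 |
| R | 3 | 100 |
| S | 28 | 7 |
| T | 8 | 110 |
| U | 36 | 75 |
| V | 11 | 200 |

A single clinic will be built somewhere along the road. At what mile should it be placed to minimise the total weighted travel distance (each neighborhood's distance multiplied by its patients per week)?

x = 11

For a sum of weighted absolute distances on a line, the optimum is the weighted median (not the mean). Total weight W = 612; half-weight = 306.
Sort by position and accumulate weight:
  mile 3 (R, w=100) → cum 100
  mile 8 (T, w=110) → cum 210
  mile 11 (V, w=200) → cum 410  ≥ 306 → median here
  mile 28 (S, w=7) → cum 417
  mile 31 (P, w=20) → cum 437
  mile 33 (Q, w=100) → cum 537
  mile 36 (U, w=75) → cum 612
Optimal location: mile 11.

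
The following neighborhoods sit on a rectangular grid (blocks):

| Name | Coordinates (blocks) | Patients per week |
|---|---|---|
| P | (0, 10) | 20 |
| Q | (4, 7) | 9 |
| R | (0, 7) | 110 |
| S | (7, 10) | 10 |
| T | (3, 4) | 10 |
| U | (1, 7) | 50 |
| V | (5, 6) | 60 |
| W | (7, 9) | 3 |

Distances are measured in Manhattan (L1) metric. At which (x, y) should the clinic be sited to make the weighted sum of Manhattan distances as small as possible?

Manhattan distance separates: Σwᵢ(|x−xᵢ|+|y−yᵢ|) = Σwᵢ|x−xᵢ| + Σwᵢ|y−yᵢ|, so x and y are optimised independently as 1-D weighted medians.
Total weight W = 272; half = 136.
x-coordinate, sorted with cumulative weight:
  x=0 (P, w=20) cum 20
  x=0 (R, w=110) cum 130
  x=1 (U, w=50) cum 180  ← median
  x=3 (T, w=10) cum 190
  x=4 (Q, w=9) cum 199
  x=5 (V, w=60) cum 259
  x=7 (S, w=10) cum 269
  x=7 (W, w=3) cum 272
⇒ x* = 1
y-coordinate, sorted with cumulative weight:
  y=4 (T, w=10) cum 10
  y=6 (V, w=60) cum 70
  y=7 (Q, w=9) cum 79
  y=7 (R, w=110) cum 189  ← median
  y=7 (U, w=50) cum 239
  y=9 (W, w=3) cum 242
  y=10 (P, w=20) cum 262
  y=10 (S, w=10) cum 272
⇒ y* = 7

(1, 7)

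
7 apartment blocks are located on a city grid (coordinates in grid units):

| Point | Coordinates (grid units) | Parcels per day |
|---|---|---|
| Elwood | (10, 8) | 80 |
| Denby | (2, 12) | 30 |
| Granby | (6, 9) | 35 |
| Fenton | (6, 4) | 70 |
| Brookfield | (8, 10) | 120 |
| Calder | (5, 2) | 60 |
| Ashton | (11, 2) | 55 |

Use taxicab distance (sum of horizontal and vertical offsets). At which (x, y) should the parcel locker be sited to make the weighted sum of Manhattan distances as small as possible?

Manhattan distance separates: Σwᵢ(|x−xᵢ|+|y−yᵢ|) = Σwᵢ|x−xᵢ| + Σwᵢ|y−yᵢ|, so x and y are optimised independently as 1-D weighted medians.
Total weight W = 450; half = 225.
x-coordinate, sorted with cumulative weight:
  x=2 (Denby, w=30) cum 30
  x=5 (Calder, w=60) cum 90
  x=6 (Granby, w=35) cum 125
  x=6 (Fenton, w=70) cum 195
  x=8 (Brookfield, w=120) cum 315  ← median
  x=10 (Elwood, w=80) cum 395
  x=11 (Ashton, w=55) cum 450
⇒ x* = 8
y-coordinate, sorted with cumulative weight:
  y=2 (Calder, w=60) cum 60
  y=2 (Ashton, w=55) cum 115
  y=4 (Fenton, w=70) cum 185
  y=8 (Elwood, w=80) cum 265  ← median
  y=9 (Granby, w=35) cum 300
  y=10 (Brookfield, w=120) cum 420
  y=12 (Denby, w=30) cum 450
⇒ y* = 8

(8, 8)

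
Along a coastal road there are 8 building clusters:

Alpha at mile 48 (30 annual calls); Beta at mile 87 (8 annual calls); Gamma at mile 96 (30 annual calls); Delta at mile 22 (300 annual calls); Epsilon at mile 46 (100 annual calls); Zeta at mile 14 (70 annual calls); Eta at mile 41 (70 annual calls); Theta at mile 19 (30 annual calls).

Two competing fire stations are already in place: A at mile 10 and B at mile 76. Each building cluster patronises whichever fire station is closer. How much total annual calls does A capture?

470

The indifferent point is the midpoint (10+76)/2 = 43; building clusters left of it (closer to A at 10) go to A, those right go to B.
  Zeta at 14 (w=70) → A
  Theta at 19 (w=30) → A
  Delta at 22 (w=300) → A
  Eta at 41 (w=70) → A
  Epsilon at 46 (w=100) → B
  Alpha at 48 (w=30) → B
  Beta at 87 (w=8) → B
  Gamma at 96 (w=30) → B
A captures 470; B captures 168.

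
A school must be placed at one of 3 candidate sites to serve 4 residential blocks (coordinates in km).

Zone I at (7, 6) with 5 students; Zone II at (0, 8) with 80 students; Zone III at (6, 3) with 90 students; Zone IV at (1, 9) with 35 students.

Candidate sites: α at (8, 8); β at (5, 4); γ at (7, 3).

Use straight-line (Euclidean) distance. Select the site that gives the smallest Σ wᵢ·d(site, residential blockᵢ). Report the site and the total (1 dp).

β, total 877.8 km

Total weighted distance at each candidate:
  α (8, 8): total = 1383.3
  β (5, 4): total = 877.8
  γ (7, 3): total = 1090.2
Minimum is at β with total 877.8 km.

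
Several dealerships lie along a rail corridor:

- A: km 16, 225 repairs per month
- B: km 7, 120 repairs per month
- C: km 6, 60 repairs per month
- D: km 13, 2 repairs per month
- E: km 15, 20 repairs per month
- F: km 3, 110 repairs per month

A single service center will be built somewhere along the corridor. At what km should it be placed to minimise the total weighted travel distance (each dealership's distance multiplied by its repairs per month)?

For a sum of weighted absolute distances on a line, the optimum is the weighted median (not the mean). Total weight W = 537; half-weight = 268.5.
Sort by position and accumulate weight:
  km 3 (F, w=110) → cum 110
  km 6 (C, w=60) → cum 170
  km 7 (B, w=120) → cum 290  ≥ 268.5 → median here
  km 13 (D, w=2) → cum 292
  km 15 (E, w=20) → cum 312
  km 16 (A, w=225) → cum 537
Optimal location: km 7.

x = 7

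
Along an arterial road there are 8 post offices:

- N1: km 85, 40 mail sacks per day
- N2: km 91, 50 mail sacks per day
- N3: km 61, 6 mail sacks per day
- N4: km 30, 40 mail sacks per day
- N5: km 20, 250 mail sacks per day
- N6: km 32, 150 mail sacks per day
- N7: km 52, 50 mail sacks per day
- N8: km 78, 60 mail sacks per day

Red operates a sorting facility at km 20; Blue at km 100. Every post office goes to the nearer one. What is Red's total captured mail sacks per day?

490

The indifferent point is the midpoint (20+100)/2 = 60; post offices left of it (closer to Red at 20) go to Red, those right go to Blue.
  N5 at 20 (w=250) → Red
  N4 at 30 (w=40) → Red
  N6 at 32 (w=150) → Red
  N7 at 52 (w=50) → Red
  N3 at 61 (w=6) → Blue
  N8 at 78 (w=60) → Blue
  N1 at 85 (w=40) → Blue
  N2 at 91 (w=50) → Blue
Red captures 490; Blue captures 156.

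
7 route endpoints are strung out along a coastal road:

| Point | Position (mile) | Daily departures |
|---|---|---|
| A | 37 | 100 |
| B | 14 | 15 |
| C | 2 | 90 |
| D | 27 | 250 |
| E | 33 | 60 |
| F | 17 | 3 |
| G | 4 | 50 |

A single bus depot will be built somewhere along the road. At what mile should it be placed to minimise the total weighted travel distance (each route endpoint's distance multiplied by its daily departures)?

For a sum of weighted absolute distances on a line, the optimum is the weighted median (not the mean). Total weight W = 568; half-weight = 284.
Sort by position and accumulate weight:
  mile 2 (C, w=90) → cum 90
  mile 4 (G, w=50) → cum 140
  mile 14 (B, w=15) → cum 155
  mile 17 (F, w=3) → cum 158
  mile 27 (D, w=250) → cum 408  ≥ 284 → median here
  mile 33 (E, w=60) → cum 468
  mile 37 (A, w=100) → cum 568
Optimal location: mile 27.

x = 27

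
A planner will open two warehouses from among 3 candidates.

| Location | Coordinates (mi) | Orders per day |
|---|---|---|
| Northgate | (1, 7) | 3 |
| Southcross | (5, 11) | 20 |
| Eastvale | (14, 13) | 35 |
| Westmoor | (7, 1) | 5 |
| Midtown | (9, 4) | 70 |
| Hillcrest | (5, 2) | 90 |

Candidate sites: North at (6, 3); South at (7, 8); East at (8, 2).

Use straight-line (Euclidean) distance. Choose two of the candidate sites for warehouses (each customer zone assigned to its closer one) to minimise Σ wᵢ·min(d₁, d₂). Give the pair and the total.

{North, South}, total 751.3

Evaluate every pair (each demand assigned to the nearer of the two):
  {North, South}: total = 751.3
  {South, East}: total = 825.0
  {North, East}: total = 909.9
Best pair: {North, South} with total 751.3.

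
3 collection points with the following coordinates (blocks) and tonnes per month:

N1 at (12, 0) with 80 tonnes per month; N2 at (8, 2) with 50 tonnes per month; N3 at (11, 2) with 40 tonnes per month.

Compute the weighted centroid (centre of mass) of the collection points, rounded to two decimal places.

The minimiser of Σwᵢ‖p−pᵢ‖² is the weighted centroid p* = (Σwᵢpᵢ)/(Σwᵢ).
Σwᵢ = 170.
Σwᵢxᵢ = 80·12 + 50·8 + 40·11 = 1800.
Σwᵢyᵢ = 80·0 + 50·2 + 40·2 = 180.
x* = 1800/170 = 10.59, y* = 180/170 = 1.06.

(10.59, 1.06)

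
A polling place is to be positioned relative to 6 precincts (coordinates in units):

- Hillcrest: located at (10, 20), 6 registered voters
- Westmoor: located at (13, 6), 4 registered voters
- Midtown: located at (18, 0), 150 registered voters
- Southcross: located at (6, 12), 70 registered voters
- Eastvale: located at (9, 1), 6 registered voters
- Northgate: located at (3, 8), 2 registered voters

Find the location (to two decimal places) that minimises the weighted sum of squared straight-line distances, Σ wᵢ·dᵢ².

The minimiser of Σwᵢ‖p−pᵢ‖² is the weighted centroid p* = (Σwᵢpᵢ)/(Σwᵢ).
Σwᵢ = 238.
Σwᵢxᵢ = 6·10 + 4·13 + 150·18 + 70·6 + 6·9 + 2·3 = 3292.
Σwᵢyᵢ = 6·20 + 4·6 + 150·0 + 70·12 + 6·1 + 2·8 = 1006.
x* = 3292/238 = 13.83, y* = 1006/238 = 4.23.

(13.83, 4.23)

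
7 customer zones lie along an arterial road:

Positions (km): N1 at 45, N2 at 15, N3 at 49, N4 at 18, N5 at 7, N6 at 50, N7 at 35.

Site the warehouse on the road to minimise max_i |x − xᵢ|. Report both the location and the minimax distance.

The 1-center on a line is the midpoint of the two extreme points: leftmost at 7, rightmost at 50.
Optimal location = (7 + 50)/2 = 28.5; maximum distance = (50 − 7)/2 = 21.5.

location 28.5, max distance 21.5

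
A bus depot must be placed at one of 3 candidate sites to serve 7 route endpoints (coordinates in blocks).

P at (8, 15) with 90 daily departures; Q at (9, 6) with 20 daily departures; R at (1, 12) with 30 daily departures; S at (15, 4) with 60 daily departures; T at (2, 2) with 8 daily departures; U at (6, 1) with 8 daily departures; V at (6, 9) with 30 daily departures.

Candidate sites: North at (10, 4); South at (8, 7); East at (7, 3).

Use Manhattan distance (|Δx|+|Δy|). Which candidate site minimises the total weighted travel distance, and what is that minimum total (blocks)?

South, total 1992 blocks

Total weighted distance at each candidate:
  North (10, 4): total = 2446
  South (8, 7): total = 1992
  East (7, 3): total = 2542
Minimum is at South with total 1992 blocks.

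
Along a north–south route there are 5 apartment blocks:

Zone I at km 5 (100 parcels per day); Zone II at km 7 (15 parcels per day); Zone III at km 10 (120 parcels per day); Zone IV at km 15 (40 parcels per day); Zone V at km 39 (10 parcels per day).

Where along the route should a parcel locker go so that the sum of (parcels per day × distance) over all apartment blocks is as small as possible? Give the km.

x = 10

For a sum of weighted absolute distances on a line, the optimum is the weighted median (not the mean). Total weight W = 285; half-weight = 142.5.
Sort by position and accumulate weight:
  km 5 (Zone I, w=100) → cum 100
  km 7 (Zone II, w=15) → cum 115
  km 10 (Zone III, w=120) → cum 235  ≥ 142.5 → median here
  km 15 (Zone IV, w=40) → cum 275
  km 39 (Zone V, w=10) → cum 285
Optimal location: km 10.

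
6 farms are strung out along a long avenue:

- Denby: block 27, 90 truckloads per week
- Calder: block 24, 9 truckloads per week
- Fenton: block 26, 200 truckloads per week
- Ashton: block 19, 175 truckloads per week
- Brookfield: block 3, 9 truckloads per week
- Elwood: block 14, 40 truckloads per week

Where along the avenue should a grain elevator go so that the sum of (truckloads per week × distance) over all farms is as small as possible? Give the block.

x = 26

For a sum of weighted absolute distances on a line, the optimum is the weighted median (not the mean). Total weight W = 523; half-weight = 261.5.
Sort by position and accumulate weight:
  block 3 (Brookfield, w=9) → cum 9
  block 14 (Elwood, w=40) → cum 49
  block 19 (Ashton, w=175) → cum 224
  block 24 (Calder, w=9) → cum 233
  block 26 (Fenton, w=200) → cum 433  ≥ 261.5 → median here
  block 27 (Denby, w=90) → cum 523
Optimal location: block 26.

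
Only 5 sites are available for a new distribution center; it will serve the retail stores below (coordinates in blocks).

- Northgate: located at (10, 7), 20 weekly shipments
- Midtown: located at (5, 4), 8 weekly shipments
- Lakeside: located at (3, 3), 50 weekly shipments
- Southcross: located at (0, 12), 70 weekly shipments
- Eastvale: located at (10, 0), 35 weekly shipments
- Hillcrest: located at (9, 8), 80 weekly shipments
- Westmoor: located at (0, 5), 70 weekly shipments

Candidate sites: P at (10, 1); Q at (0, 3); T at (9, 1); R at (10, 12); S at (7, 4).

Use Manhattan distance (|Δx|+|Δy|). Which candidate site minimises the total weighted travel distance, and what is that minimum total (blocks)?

Total weighted distance at each candidate:
  P (10, 1): total = 3759
  Q (0, 3): total = 2823
  T (9, 1): total = 3536
  R (10, 12): total = 3714
  S (7, 4): total = 2721
Minimum is at S with total 2721 blocks.

S, total 2721 blocks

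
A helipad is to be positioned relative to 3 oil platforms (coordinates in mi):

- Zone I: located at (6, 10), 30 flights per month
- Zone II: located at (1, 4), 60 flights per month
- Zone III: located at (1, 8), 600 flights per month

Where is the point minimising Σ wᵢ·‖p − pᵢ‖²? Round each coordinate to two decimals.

(1.22, 7.74)

The minimiser of Σwᵢ‖p−pᵢ‖² is the weighted centroid p* = (Σwᵢpᵢ)/(Σwᵢ).
Σwᵢ = 690.
Σwᵢxᵢ = 30·6 + 60·1 + 600·1 = 840.
Σwᵢyᵢ = 30·10 + 60·4 + 600·8 = 5340.
x* = 840/690 = 1.22, y* = 5340/690 = 7.74.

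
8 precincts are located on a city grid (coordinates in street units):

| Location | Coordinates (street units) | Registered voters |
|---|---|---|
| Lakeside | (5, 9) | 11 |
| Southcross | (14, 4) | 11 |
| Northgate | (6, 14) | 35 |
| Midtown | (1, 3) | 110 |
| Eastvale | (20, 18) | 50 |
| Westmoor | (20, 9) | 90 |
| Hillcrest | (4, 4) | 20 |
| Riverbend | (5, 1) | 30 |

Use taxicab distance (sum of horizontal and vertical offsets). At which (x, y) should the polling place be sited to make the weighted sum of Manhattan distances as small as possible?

(6, 9)

Manhattan distance separates: Σwᵢ(|x−xᵢ|+|y−yᵢ|) = Σwᵢ|x−xᵢ| + Σwᵢ|y−yᵢ|, so x and y are optimised independently as 1-D weighted medians.
Total weight W = 357; half = 178.5.
x-coordinate, sorted with cumulative weight:
  x=1 (Midtown, w=110) cum 110
  x=4 (Hillcrest, w=20) cum 130
  x=5 (Lakeside, w=11) cum 141
  x=5 (Riverbend, w=30) cum 171
  x=6 (Northgate, w=35) cum 206  ← median
  x=14 (Southcross, w=11) cum 217
  x=20 (Eastvale, w=50) cum 267
  x=20 (Westmoor, w=90) cum 357
⇒ x* = 6
y-coordinate, sorted with cumulative weight:
  y=1 (Riverbend, w=30) cum 30
  y=3 (Midtown, w=110) cum 140
  y=4 (Southcross, w=11) cum 151
  y=4 (Hillcrest, w=20) cum 171
  y=9 (Lakeside, w=11) cum 182  ← median
  y=9 (Westmoor, w=90) cum 272
  y=14 (Northgate, w=35) cum 307
  y=18 (Eastvale, w=50) cum 357
⇒ y* = 9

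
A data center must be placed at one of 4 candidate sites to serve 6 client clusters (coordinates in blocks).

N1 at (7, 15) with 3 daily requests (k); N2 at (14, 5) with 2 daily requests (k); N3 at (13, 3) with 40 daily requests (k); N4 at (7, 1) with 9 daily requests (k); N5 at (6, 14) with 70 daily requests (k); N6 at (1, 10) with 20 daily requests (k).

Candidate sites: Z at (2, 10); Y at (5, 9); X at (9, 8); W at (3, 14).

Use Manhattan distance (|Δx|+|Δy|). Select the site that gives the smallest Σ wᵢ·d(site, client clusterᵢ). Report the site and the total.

Y, total 1220 blocks

Total weighted distance at each candidate:
  Z (2, 10): total = 1490
  Y (5, 9): total = 1220
  X (9, 8): total = 1314
  W (3, 14): total = 1378
Minimum is at Y with total 1220 blocks.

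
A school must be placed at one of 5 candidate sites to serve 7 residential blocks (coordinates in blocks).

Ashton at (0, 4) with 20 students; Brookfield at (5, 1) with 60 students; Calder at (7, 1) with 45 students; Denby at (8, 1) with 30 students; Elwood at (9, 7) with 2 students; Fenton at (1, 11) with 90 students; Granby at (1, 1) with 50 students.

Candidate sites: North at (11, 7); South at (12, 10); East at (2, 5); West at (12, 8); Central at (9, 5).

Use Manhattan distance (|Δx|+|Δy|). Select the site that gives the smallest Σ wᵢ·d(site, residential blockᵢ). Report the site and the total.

East, total 2083 blocks

Total weighted distance at each candidate:
  North (11, 7): total = 3784
  South (12, 10): total = 4432
  East (2, 5): total = 2083
  West (12, 8): total = 4198
  Central (9, 5): total = 2964
Minimum is at East with total 2083 blocks.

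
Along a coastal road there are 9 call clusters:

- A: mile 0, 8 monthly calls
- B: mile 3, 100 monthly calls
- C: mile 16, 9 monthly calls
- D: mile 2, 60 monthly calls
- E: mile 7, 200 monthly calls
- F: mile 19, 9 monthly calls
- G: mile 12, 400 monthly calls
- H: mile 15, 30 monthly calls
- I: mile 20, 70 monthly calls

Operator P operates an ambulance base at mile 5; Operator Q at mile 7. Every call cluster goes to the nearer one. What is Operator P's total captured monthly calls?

168

The indifferent point is the midpoint (5+7)/2 = 6; call clusters left of it (closer to Operator P at 5) go to Operator P, those right go to Operator Q.
  A at 0 (w=8) → Operator P
  D at 2 (w=60) → Operator P
  B at 3 (w=100) → Operator P
  E at 7 (w=200) → Operator Q
  G at 12 (w=400) → Operator Q
  H at 15 (w=30) → Operator Q
  C at 16 (w=9) → Operator Q
  F at 19 (w=9) → Operator Q
  I at 20 (w=70) → Operator Q
Operator P captures 168; Operator Q captures 718.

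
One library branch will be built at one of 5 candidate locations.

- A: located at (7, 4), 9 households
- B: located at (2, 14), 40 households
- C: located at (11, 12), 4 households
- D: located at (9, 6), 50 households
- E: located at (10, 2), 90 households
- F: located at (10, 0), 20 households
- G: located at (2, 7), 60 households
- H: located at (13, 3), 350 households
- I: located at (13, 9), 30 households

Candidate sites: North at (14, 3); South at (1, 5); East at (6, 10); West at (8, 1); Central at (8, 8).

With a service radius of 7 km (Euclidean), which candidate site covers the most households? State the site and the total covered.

North, covering 540

Coverage radius r = 7 km; a point is covered iff (Δx)²+(Δy)² ≤ 7² = 49.
  North (14, 3): covers {D, E, F, H, I} → 540
  South (1, 5): covers {A, G} → 69
  East (6, 10): covers {A, B, C, D, G} → 163
  West (8, 1): covers {A, D, E, F, H} → 519
  Central (8, 8): covers {A, C, D, E, G, I} → 243
Maximum coverage at North: 540 households.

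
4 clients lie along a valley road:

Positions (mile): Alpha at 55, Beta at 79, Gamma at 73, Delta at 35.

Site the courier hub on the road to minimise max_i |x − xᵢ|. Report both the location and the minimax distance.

The 1-center on a line is the midpoint of the two extreme points: leftmost at 35, rightmost at 79.
Optimal location = (35 + 79)/2 = 57; maximum distance = (79 − 35)/2 = 22.

location 57, max distance 22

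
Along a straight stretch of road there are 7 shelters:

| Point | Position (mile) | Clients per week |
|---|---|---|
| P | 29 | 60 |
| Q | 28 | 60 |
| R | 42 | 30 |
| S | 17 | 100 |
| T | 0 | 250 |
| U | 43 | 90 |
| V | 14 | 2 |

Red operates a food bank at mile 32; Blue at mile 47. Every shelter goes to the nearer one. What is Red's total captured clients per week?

472

The indifferent point is the midpoint (32+47)/2 = 39.5; shelters left of it (closer to Red at 32) go to Red, those right go to Blue.
  T at 0 (w=250) → Red
  V at 14 (w=2) → Red
  S at 17 (w=100) → Red
  Q at 28 (w=60) → Red
  P at 29 (w=60) → Red
  R at 42 (w=30) → Blue
  U at 43 (w=90) → Blue
Red captures 472; Blue captures 120.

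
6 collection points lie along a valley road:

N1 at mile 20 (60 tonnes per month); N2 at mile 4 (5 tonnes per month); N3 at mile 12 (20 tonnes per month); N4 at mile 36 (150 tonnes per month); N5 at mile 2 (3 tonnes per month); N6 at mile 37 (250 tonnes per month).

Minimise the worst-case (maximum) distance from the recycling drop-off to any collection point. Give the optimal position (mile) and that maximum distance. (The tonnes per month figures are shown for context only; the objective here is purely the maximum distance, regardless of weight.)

location 19.5, max distance 17.5

The 1-center on a line is the midpoint of the two extreme points: leftmost at 2, rightmost at 37.
Optimal location = (2 + 37)/2 = 19.5; maximum distance = (37 − 2)/2 = 17.5.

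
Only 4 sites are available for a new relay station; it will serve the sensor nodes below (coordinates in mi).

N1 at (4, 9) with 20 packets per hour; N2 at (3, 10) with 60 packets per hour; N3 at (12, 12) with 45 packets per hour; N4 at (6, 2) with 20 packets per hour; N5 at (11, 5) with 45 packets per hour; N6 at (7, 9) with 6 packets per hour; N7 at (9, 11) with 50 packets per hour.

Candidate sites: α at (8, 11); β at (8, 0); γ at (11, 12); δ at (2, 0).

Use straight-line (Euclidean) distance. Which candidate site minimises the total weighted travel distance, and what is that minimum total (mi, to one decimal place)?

α, total 1130.6 mi

Total weighted distance at each candidate:
  α (8, 11): total = 1130.6
  β (8, 0): total = 2362.6
  γ (11, 12): total = 1372.5
  δ (2, 0): total = 2756.7
Minimum is at α with total 1130.6 mi.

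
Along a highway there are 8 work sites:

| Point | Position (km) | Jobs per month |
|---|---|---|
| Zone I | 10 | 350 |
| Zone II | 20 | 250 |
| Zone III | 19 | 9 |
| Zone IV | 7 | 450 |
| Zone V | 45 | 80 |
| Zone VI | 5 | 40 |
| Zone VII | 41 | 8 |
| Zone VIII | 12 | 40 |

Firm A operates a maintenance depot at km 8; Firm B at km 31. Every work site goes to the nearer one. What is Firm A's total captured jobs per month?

The indifferent point is the midpoint (8+31)/2 = 19.5; work sites left of it (closer to Firm A at 8) go to Firm A, those right go to Firm B.
  Zone VI at 5 (w=40) → Firm A
  Zone IV at 7 (w=450) → Firm A
  Zone I at 10 (w=350) → Firm A
  Zone VIII at 12 (w=40) → Firm A
  Zone III at 19 (w=9) → Firm A
  Zone II at 20 (w=250) → Firm B
  Zone VII at 41 (w=8) → Firm B
  Zone V at 45 (w=80) → Firm B
Firm A captures 889; Firm B captures 338.

889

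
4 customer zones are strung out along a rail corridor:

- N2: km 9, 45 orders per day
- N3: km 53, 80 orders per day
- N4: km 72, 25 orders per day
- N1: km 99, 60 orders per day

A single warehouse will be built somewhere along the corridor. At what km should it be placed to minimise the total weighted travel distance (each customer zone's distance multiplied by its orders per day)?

For a sum of weighted absolute distances on a line, the optimum is the weighted median (not the mean). Total weight W = 210; half-weight = 105.
Sort by position and accumulate weight:
  km 9 (N2, w=45) → cum 45
  km 53 (N3, w=80) → cum 125  ≥ 105 → median here
  km 72 (N4, w=25) → cum 150
  km 99 (N1, w=60) → cum 210
Optimal location: km 53.

x = 53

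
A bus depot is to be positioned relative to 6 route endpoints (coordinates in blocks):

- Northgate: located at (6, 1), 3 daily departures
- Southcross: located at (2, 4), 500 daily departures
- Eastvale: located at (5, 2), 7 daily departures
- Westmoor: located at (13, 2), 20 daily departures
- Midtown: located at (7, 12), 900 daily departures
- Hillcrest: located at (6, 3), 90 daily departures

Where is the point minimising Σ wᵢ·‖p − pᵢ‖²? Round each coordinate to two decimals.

The minimiser of Σwᵢ‖p−pᵢ‖² is the weighted centroid p* = (Σwᵢpᵢ)/(Σwᵢ).
Σwᵢ = 1520.
Σwᵢxᵢ = 3·6 + 500·2 + 7·5 + 20·13 + 900·7 + 90·6 = 8153.
Σwᵢyᵢ = 3·1 + 500·4 + 7·2 + 20·2 + 900·12 + 90·3 = 13127.
x* = 8153/1520 = 5.36, y* = 13127/1520 = 8.64.

(5.36, 8.64)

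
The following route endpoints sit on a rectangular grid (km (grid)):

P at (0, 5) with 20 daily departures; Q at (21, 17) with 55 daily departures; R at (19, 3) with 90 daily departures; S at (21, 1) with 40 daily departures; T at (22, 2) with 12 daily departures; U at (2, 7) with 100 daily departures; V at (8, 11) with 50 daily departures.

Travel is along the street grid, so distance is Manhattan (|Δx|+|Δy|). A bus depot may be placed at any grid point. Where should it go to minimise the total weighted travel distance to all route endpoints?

(19, 7)

Manhattan distance separates: Σwᵢ(|x−xᵢ|+|y−yᵢ|) = Σwᵢ|x−xᵢ| + Σwᵢ|y−yᵢ|, so x and y are optimised independently as 1-D weighted medians.
Total weight W = 367; half = 183.5.
x-coordinate, sorted with cumulative weight:
  x=0 (P, w=20) cum 20
  x=2 (U, w=100) cum 120
  x=8 (V, w=50) cum 170
  x=19 (R, w=90) cum 260  ← median
  x=21 (Q, w=55) cum 315
  x=21 (S, w=40) cum 355
  x=22 (T, w=12) cum 367
⇒ x* = 19
y-coordinate, sorted with cumulative weight:
  y=1 (S, w=40) cum 40
  y=2 (T, w=12) cum 52
  y=3 (R, w=90) cum 142
  y=5 (P, w=20) cum 162
  y=7 (U, w=100) cum 262  ← median
  y=11 (V, w=50) cum 312
  y=17 (Q, w=55) cum 367
⇒ y* = 7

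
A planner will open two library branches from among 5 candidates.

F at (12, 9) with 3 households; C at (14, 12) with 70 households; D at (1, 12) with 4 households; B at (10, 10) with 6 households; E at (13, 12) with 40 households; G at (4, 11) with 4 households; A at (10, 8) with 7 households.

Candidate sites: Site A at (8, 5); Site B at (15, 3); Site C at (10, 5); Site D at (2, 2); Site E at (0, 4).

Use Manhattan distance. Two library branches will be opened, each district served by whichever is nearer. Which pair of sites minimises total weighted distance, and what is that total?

{Site B, Site C}, total 1281

Evaluate every pair (each demand assigned to the nearer of the two):
  {Site B, Site C}: total = 1281
  {Site C, Site E}: total = 1319
  {Site C, Site D}: total = 1327
  {Site A, Site C}: total = 1335
  {Site A, Site B}: total = 1337
  {Site B, Site E}: total = 1389
  {Site B, Site D}: total = 1397
  {Site A, Site E}: total = 1567
  {Site A, Site D}: total = 1575
  {Site D, Site E}: total = 2705
Best pair: {Site B, Site C} with total 1281.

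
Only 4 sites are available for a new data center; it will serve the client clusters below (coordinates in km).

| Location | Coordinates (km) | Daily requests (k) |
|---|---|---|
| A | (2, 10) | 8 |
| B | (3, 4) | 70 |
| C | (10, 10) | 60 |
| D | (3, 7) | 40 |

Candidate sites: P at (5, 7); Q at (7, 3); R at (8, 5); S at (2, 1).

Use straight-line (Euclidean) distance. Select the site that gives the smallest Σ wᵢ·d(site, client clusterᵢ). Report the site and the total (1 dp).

P, total 716.2 km

Total weighted distance at each candidate:
  P (5, 7): total = 716.2
  Q (7, 3): total = 1040.7
  R (8, 5): total = 957.9
  S (2, 1): total = 1259.2
Minimum is at P with total 716.2 km.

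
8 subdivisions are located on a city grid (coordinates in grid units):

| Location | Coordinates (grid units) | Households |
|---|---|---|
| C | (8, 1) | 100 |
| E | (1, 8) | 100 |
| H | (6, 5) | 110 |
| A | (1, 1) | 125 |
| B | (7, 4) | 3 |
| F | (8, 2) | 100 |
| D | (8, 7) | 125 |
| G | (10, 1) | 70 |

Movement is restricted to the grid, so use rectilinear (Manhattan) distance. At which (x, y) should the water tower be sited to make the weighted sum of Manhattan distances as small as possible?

Manhattan distance separates: Σwᵢ(|x−xᵢ|+|y−yᵢ|) = Σwᵢ|x−xᵢ| + Σwᵢ|y−yᵢ|, so x and y are optimised independently as 1-D weighted medians.
Total weight W = 733; half = 366.5.
x-coordinate, sorted with cumulative weight:
  x=1 (E, w=100) cum 100
  x=1 (A, w=125) cum 225
  x=6 (H, w=110) cum 335
  x=7 (B, w=3) cum 338
  x=8 (C, w=100) cum 438  ← median
  x=8 (F, w=100) cum 538
  x=8 (D, w=125) cum 663
  x=10 (G, w=70) cum 733
⇒ x* = 8
y-coordinate, sorted with cumulative weight:
  y=1 (C, w=100) cum 100
  y=1 (A, w=125) cum 225
  y=1 (G, w=70) cum 295
  y=2 (F, w=100) cum 395  ← median
  y=4 (B, w=3) cum 398
  y=5 (H, w=110) cum 508
  y=7 (D, w=125) cum 633
  y=8 (E, w=100) cum 733
⇒ y* = 2

(8, 2)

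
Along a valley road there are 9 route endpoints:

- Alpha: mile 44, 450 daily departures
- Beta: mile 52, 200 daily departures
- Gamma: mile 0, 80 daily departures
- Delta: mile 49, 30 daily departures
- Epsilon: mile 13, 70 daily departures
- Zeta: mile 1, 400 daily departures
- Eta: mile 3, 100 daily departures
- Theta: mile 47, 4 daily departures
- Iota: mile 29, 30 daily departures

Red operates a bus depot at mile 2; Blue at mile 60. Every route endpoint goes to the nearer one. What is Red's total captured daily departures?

The indifferent point is the midpoint (2+60)/2 = 31; route endpoints left of it (closer to Red at 2) go to Red, those right go to Blue.
  Gamma at 0 (w=80) → Red
  Zeta at 1 (w=400) → Red
  Eta at 3 (w=100) → Red
  Epsilon at 13 (w=70) → Red
  Iota at 29 (w=30) → Red
  Alpha at 44 (w=450) → Blue
  Theta at 47 (w=4) → Blue
  Delta at 49 (w=30) → Blue
  Beta at 52 (w=200) → Blue
Red captures 680; Blue captures 684.

680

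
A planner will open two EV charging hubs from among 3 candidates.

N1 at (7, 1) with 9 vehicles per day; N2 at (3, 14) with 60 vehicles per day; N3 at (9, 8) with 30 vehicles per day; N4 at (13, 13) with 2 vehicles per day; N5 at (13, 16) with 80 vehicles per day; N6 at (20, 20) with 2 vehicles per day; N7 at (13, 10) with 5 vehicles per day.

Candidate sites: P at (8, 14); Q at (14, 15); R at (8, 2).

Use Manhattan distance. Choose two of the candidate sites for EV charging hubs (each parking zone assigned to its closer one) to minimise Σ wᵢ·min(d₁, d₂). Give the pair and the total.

Evaluate every pair (each demand assigned to the nearer of the two):
  {P, Q}: total = 854
  {Q, R}: total = 1166
  {P, R}: total = 1181
Best pair: {P, Q} with total 854.

{P, Q}, total 854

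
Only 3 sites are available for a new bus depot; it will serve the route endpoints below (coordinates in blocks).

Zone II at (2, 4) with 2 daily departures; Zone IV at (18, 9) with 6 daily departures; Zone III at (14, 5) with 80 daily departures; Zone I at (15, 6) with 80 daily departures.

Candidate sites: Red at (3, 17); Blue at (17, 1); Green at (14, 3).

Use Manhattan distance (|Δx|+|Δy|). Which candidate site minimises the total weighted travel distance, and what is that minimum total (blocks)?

Total weighted distance at each candidate:
  Red (3, 17): total = 3846
  Blue (17, 1): total = 1210
  Green (14, 3): total = 566
Minimum is at Green with total 566 blocks.

Green, total 566 blocks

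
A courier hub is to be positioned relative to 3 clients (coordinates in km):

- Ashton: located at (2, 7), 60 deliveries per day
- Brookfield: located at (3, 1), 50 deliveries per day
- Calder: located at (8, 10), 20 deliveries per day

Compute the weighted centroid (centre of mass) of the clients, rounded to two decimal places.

The minimiser of Σwᵢ‖p−pᵢ‖² is the weighted centroid p* = (Σwᵢpᵢ)/(Σwᵢ).
Σwᵢ = 130.
Σwᵢxᵢ = 60·2 + 50·3 + 20·8 = 430.
Σwᵢyᵢ = 60·7 + 50·1 + 20·10 = 670.
x* = 430/130 = 3.31, y* = 670/130 = 5.15.

(3.31, 5.15)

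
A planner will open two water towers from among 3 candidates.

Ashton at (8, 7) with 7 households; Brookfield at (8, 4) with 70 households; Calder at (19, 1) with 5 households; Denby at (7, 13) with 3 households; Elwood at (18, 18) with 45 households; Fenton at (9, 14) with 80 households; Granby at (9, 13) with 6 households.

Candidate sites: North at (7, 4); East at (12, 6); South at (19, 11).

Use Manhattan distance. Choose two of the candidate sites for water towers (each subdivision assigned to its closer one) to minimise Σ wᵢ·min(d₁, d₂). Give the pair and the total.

Evaluate every pair (each demand assigned to the nearer of the two):
  {North, South}: total = 1561
  {East, South}: total = 1841
  {North, East}: total = 1935
Best pair: {North, South} with total 1561.

{North, South}, total 1561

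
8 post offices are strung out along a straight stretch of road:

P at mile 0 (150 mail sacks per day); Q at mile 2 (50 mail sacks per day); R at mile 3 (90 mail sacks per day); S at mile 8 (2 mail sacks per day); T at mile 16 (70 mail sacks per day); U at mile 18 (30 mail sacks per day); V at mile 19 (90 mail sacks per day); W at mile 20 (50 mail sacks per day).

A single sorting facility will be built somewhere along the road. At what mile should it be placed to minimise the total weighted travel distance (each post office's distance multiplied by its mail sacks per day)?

For a sum of weighted absolute distances on a line, the optimum is the weighted median (not the mean). Total weight W = 532; half-weight = 266.
Sort by position and accumulate weight:
  mile 0 (P, w=150) → cum 150
  mile 2 (Q, w=50) → cum 200
  mile 3 (R, w=90) → cum 290  ≥ 266 → median here
  mile 8 (S, w=2) → cum 292
  mile 16 (T, w=70) → cum 362
  mile 18 (U, w=30) → cum 392
  mile 19 (V, w=90) → cum 482
  mile 20 (W, w=50) → cum 532
Optimal location: mile 3.

x = 3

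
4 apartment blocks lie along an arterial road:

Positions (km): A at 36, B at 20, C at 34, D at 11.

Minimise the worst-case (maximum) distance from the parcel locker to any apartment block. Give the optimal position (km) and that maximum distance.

location 23.5, max distance 12.5

The 1-center on a line is the midpoint of the two extreme points: leftmost at 11, rightmost at 36.
Optimal location = (11 + 36)/2 = 23.5; maximum distance = (36 − 11)/2 = 12.5.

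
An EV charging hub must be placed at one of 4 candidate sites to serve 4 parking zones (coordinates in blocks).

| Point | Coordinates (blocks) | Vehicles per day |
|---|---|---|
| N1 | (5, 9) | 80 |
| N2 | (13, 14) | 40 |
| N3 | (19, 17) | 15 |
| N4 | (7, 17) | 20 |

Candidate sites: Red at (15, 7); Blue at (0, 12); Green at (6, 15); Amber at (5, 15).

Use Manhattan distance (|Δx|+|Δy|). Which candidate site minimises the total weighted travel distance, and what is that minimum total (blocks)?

Amber, total 1160 blocks

Total weighted distance at each candidate:
  Red (15, 7): total = 1890
  Blue (0, 12): total = 1840
  Green (6, 15): total = 1165
  Amber (5, 15): total = 1160
Minimum is at Amber with total 1160 blocks.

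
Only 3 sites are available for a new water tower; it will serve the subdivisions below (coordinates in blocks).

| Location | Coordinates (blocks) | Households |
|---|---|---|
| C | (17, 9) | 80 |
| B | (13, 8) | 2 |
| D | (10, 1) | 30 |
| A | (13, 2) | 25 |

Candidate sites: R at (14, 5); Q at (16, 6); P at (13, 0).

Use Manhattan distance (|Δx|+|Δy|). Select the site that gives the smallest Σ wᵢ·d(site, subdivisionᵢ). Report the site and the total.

Total weighted distance at each candidate:
  R (14, 5): total = 908
  Q (16, 6): total = 835
  P (13, 0): total = 1226
Minimum is at Q with total 835 blocks.

Q, total 835 blocks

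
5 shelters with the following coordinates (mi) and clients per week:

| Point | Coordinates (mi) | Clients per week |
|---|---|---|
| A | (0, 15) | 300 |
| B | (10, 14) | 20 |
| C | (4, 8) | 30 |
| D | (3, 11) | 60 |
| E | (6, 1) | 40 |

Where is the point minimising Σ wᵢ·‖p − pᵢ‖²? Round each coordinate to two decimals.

The minimiser of Σwᵢ‖p−pᵢ‖² is the weighted centroid p* = (Σwᵢpᵢ)/(Σwᵢ).
Σwᵢ = 450.
Σwᵢxᵢ = 300·0 + 20·10 + 30·4 + 60·3 + 40·6 = 740.
Σwᵢyᵢ = 300·15 + 20·14 + 30·8 + 60·11 + 40·1 = 5720.
x* = 740/450 = 1.64, y* = 5720/450 = 12.71.

(1.64, 12.71)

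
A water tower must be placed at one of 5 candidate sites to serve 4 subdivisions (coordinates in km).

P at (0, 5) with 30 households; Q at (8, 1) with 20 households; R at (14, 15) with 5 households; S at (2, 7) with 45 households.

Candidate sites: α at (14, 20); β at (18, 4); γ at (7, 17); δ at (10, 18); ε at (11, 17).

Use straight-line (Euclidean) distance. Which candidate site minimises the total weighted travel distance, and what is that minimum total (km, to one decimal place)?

Total weighted distance at each candidate:
  α (14, 20): total = 1835.2
  β (18, 4): total = 1540.7
  γ (7, 17): total = 1276.9
  δ (10, 18): total = 1471.4
  ε (11, 17): total = 1437.4
Minimum is at γ with total 1276.9 km.

γ, total 1276.9 km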